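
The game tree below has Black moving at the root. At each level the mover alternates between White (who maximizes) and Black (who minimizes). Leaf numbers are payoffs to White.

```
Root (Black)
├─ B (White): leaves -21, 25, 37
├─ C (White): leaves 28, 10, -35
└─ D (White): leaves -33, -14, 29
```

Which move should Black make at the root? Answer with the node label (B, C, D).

B (White): max(-21, 25, 37) = 37
C (White): max(28, 10, -35) = 28
D (White): max(-33, -14, 29) = 29
Root (Black): min(37, 28, 29) = 28
Black picks the child with the lowest value: C (value 28).

C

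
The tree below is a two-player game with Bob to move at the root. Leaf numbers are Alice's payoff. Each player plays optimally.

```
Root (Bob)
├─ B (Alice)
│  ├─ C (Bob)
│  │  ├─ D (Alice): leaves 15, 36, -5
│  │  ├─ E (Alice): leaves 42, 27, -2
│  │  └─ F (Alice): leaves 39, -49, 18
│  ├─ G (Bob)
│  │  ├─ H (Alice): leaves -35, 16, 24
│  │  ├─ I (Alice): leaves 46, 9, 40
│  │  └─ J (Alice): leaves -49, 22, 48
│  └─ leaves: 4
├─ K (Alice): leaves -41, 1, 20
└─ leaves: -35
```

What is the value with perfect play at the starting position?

-35

D (Alice): max(15, 36, -5) = 36
E (Alice): max(42, 27, -2) = 42
F (Alice): max(39, -49, 18) = 39
C (Bob): min(36, 42, 39) = 36
H (Alice): max(-35, 16, 24) = 24
I (Alice): max(46, 9, 40) = 46
J (Alice): max(-49, 22, 48) = 48
G (Bob): min(24, 46, 48) = 24
B (Alice): max(36, 24, 4) = 36
K (Alice): max(-41, 1, 20) = 20
Root (Bob): min(36, 20, -35) = -35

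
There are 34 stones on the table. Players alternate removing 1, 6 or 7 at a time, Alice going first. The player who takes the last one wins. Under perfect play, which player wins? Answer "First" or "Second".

First

Positions where the player to move wins (W) vs loses (L):
i:   0  1  2  3  4  5  6  7  8  9 10 11 12 13 14 15 16 17 18 19 20 21 22 23 24 25 26 27 28 29 30 31 32 33 34
     L  W  L  W  L  W  W  W  W  W  W  W  L  W  L  W  L  W  W  W  W  W  W  W  L  W  L  W  L  W  W  W  W  W  W
Position 34 is W, so the first player wins.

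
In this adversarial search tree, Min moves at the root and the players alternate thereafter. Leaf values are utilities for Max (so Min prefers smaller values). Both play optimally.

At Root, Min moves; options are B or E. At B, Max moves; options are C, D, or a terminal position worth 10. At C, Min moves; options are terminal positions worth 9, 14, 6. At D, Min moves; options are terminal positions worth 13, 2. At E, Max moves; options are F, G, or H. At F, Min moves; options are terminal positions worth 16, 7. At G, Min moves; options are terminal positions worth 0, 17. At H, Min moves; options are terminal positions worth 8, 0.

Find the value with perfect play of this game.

7

C (Min): min(9, 14, 6) = 6
D (Min): min(13, 2) = 2
B (Max): max(6, 2, 10) = 10
F (Min): min(16, 7) = 7
G (Min): min(0, 17) = 0
H (Min): min(8, 0) = 0
E (Max): max(7, 0, 0) = 7
Root (Min): min(10, 7) = 7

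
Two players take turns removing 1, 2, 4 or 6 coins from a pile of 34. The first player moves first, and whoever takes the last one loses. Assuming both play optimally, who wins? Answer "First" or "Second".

First

Positions where the player to move wins (W) vs loses (L):
i:   0  1  2  3  4  5  6  7  8  9 10 11 12 13 14 15 16 17 18 19 20 21 22 23 24 25 26 27 28 29 30 31 32 33 34
     W  L  W  W  L  W  W  W  W  L  W  W  L  W  W  W  W  L  W  W  L  W  W  W  W  L  W  W  L  W  W  W  W  L  W
Position 34 is W, so the first player wins.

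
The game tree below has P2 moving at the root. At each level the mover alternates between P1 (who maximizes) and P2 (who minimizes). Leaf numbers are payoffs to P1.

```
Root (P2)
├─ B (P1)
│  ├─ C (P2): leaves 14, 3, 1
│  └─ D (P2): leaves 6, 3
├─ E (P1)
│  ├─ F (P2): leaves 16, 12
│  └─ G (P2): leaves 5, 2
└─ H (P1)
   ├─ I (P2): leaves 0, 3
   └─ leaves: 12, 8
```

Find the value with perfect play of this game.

3

C (P2): min(14, 3, 1) = 1
D (P2): min(6, 3) = 3
B (P1): max(1, 3) = 3
F (P2): min(16, 12) = 12
G (P2): min(5, 2) = 2
E (P1): max(12, 2) = 12
I (P2): min(0, 3) = 0
H (P1): max(0, 12, 8) = 12
Root (P2): min(3, 12, 12) = 3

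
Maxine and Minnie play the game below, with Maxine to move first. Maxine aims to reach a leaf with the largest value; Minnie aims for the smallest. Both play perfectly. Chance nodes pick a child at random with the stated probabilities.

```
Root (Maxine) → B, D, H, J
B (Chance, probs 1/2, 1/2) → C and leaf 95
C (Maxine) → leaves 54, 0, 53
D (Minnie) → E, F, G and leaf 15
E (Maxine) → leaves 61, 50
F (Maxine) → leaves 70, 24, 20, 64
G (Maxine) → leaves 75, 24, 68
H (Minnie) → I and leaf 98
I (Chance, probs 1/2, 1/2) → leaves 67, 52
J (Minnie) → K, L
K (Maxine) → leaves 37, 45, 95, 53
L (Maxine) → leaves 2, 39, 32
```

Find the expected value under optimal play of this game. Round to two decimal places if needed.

C (Maxine): max(54, 0, 53) = 54
B (Chance): 1/2·54 + 1/2·95 = 74.5
E (Maxine): max(61, 50) = 61
F (Maxine): max(70, 24, 20, 64) = 70
G (Maxine): max(75, 24, 68) = 75
D (Minnie): min(61, 70, 75, 15) = 15
I (Chance): 1/2·67 + 1/2·52 = 59.5
H (Minnie): min(59.5, 98) = 59.5
K (Maxine): max(37, 45, 95, 53) = 95
L (Maxine): max(2, 39, 32) = 39
J (Minnie): min(95, 39) = 39
Root (Maxine): max(74.5, 15, 59.5, 39) = 74.5

74.5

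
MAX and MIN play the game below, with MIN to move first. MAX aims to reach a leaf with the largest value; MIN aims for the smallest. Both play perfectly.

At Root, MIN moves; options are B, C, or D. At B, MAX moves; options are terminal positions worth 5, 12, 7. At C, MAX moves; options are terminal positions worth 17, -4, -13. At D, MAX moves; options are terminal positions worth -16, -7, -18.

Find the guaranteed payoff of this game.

B (MAX): max(5, 12, 7) = 12
C (MAX): max(17, -4, -13) = 17
D (MAX): max(-16, -7, -18) = -7
Root (MIN): min(12, 17, -7) = -7

-7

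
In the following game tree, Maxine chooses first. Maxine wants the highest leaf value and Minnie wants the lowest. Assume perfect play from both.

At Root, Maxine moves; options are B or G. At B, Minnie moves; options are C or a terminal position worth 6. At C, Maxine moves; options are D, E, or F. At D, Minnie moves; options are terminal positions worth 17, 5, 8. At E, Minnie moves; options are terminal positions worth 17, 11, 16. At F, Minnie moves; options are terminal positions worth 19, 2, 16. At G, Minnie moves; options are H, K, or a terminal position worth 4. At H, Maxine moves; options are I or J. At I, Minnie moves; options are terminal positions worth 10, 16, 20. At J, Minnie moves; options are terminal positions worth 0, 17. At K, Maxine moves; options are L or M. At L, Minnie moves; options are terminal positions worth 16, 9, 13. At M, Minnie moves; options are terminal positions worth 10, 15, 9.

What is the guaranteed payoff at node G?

I: min(10, 16, 20) = 10
J: min(0, 17) = 0
H: max(10, 0) = 10
L: min(16, 9, 13) = 9
M: min(10, 15, 9) = 9
K: max(9, 9) = 9
G: min(10, 9, 4) = 4

4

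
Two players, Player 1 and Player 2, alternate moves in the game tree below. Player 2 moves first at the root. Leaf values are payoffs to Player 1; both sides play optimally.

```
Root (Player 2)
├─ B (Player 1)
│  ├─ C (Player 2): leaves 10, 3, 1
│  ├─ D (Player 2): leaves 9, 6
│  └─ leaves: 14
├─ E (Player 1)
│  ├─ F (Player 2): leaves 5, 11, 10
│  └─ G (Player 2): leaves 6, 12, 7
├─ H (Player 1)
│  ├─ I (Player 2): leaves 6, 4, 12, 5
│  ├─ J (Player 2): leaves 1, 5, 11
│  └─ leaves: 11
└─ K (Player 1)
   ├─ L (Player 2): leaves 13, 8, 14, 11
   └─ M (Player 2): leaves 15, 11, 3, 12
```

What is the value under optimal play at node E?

6

F: min(5, 11, 10) = 5
G: min(6, 12, 7) = 6
E: max(5, 6) = 6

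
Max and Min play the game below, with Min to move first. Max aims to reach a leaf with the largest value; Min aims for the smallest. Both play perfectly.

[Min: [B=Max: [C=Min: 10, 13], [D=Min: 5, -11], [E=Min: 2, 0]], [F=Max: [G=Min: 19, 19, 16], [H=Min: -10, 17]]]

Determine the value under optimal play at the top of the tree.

C (Min): min(10, 13) = 10
D (Min): min(5, -11) = -11
E (Min): min(2, 0) = 0
B (Max): max(10, -11, 0) = 10
G (Min): min(19, 19, 16) = 16
H (Min): min(-10, 17) = -10
F (Max): max(16, -10) = 16
Root (Min): min(10, 16) = 10

10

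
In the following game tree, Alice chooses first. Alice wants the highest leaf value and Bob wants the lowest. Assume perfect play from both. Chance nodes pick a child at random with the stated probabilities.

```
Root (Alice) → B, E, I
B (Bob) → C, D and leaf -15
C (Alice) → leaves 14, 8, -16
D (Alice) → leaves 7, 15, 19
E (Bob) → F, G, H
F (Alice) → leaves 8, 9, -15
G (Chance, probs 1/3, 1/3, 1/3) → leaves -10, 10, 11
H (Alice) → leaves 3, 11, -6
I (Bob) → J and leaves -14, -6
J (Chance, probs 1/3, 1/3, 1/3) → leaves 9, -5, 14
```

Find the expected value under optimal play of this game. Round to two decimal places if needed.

3.67

C (Alice): max(14, 8, -16) = 14
D (Alice): max(7, 15, 19) = 19
B (Bob): min(14, 19, -15) = -15
F (Alice): max(8, 9, -15) = 9
G (Chance): 1/3·-10 + 1/3·10 + 1/3·11 = 3.67
H (Alice): max(3, 11, -6) = 11
E (Bob): min(9, 3.67, 11) = 3.67
J (Chance): 1/3·9 + 1/3·-5 + 1/3·14 = 6
I (Bob): min(6, -14, -6) = -14
Root (Alice): max(-15, 3.67, -14) = 3.67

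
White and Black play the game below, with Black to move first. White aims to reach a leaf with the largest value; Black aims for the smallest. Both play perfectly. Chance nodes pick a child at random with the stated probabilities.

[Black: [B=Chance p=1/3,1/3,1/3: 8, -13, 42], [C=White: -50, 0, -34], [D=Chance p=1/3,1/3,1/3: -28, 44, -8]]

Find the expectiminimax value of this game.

B (Chance): 1/3·8 + 1/3·-13 + 1/3·42 = 12.33
C (White): max(-50, 0, -34) = 0
D (Chance): 1/3·-28 + 1/3·44 + 1/3·-8 = 2.67
Root (Black): min(12.33, 0, 2.67) = 0

0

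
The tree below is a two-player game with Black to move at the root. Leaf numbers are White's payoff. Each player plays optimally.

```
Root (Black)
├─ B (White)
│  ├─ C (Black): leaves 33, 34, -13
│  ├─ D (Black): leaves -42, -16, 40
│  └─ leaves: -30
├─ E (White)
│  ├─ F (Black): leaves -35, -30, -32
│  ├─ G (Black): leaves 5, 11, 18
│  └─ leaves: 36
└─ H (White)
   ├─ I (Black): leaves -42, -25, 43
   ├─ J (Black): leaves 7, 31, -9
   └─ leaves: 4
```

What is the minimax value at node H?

I: min(-42, -25, 43) = -42
J: min(7, 31, -9) = -9
H: max(-42, -9, 4) = 4

4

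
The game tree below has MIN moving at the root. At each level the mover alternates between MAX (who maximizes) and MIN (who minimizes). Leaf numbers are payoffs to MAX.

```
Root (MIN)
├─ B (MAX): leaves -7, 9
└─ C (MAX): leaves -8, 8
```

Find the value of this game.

8

B (MAX): max(-7, 9) = 9
C (MAX): max(-8, 8) = 8
Root (MIN): min(9, 8) = 8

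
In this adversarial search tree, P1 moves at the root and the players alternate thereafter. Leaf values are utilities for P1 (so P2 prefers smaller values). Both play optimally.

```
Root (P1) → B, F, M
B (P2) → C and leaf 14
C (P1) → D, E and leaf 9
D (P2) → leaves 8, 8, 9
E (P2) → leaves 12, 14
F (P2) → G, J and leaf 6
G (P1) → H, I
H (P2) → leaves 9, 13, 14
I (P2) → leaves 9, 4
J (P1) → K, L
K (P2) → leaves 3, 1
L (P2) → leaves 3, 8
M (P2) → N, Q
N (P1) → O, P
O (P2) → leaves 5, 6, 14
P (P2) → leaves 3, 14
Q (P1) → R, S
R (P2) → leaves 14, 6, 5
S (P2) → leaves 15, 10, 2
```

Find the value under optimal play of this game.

12

D (P2): min(8, 8, 9) = 8
E (P2): min(12, 14) = 12
C (P1): max(8, 12, 9) = 12
B (P2): min(12, 14) = 12
H (P2): min(9, 13, 14) = 9
I (P2): min(9, 4) = 4
G (P1): max(9, 4) = 9
K (P2): min(3, 1) = 1
L (P2): min(3, 8) = 3
J (P1): max(1, 3) = 3
F (P2): min(9, 3, 6) = 3
O (P2): min(5, 6, 14) = 5
P (P2): min(3, 14) = 3
N (P1): max(5, 3) = 5
R (P2): min(14, 6, 5) = 5
S (P2): min(15, 10, 2) = 2
Q (P1): max(5, 2) = 5
M (P2): min(5, 5) = 5
Root (P1): max(12, 3, 5) = 12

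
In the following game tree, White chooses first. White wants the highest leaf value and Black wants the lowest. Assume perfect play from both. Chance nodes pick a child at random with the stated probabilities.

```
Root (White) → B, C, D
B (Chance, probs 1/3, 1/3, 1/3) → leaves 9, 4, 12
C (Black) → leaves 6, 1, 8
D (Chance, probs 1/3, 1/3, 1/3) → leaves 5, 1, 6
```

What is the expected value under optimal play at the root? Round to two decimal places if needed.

B (Chance): 1/3·9 + 1/3·4 + 1/3·12 = 8.33
C (Black): min(6, 1, 8) = 1
D (Chance): 1/3·5 + 1/3·1 + 1/3·6 = 4
Root (White): max(8.33, 1, 4) = 8.33

8.33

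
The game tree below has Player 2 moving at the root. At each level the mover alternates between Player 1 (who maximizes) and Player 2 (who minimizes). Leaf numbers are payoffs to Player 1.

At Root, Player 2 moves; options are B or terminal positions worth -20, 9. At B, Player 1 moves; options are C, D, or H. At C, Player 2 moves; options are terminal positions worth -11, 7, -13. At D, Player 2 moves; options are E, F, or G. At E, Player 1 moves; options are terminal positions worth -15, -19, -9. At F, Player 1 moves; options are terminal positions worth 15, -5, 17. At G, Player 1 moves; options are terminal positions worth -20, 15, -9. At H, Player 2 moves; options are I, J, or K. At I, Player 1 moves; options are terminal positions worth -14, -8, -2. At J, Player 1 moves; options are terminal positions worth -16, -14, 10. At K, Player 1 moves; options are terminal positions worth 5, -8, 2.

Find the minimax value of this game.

C (Player 2): min(-11, 7, -13) = -13
E (Player 1): max(-15, -19, -9) = -9
F (Player 1): max(15, -5, 17) = 17
G (Player 1): max(-20, 15, -9) = 15
D (Player 2): min(-9, 17, 15) = -9
I (Player 1): max(-14, -8, -2) = -2
J (Player 1): max(-16, -14, 10) = 10
K (Player 1): max(5, -8, 2) = 5
H (Player 2): min(-2, 10, 5) = -2
B (Player 1): max(-13, -9, -2) = -2
Root (Player 2): min(-2, -20, 9) = -20

-20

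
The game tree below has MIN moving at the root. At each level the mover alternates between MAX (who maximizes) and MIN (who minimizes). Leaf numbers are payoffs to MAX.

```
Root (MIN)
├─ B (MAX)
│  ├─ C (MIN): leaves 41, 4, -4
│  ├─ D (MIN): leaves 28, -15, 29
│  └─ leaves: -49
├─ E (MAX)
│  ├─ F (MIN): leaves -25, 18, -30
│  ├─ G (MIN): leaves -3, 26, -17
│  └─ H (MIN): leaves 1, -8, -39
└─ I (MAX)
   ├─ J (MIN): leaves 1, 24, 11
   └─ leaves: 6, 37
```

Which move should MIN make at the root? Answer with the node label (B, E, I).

C (MIN): min(41, 4, -4) = -4
D (MIN): min(28, -15, 29) = -15
B (MAX): max(-4, -15, -49) = -4
F (MIN): min(-25, 18, -30) = -30
G (MIN): min(-3, 26, -17) = -17
H (MIN): min(1, -8, -39) = -39
E (MAX): max(-30, -17, -39) = -17
J (MIN): min(1, 24, 11) = 1
I (MAX): max(1, 6, 37) = 37
Root (MIN): min(-4, -17, 37) = -17
MIN picks the child with the lowest value: E (value -17).

E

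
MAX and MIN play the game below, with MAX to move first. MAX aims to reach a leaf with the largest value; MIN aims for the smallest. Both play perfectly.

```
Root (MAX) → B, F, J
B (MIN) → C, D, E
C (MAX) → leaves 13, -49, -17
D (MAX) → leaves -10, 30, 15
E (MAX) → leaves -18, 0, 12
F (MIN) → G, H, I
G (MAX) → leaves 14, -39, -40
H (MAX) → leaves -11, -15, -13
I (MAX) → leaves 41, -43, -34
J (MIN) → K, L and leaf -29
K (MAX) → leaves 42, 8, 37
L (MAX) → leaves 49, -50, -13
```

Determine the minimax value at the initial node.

C (MAX): max(13, -49, -17) = 13
D (MAX): max(-10, 30, 15) = 30
E (MAX): max(-18, 0, 12) = 12
B (MIN): min(13, 30, 12) = 12
G (MAX): max(14, -39, -40) = 14
H (MAX): max(-11, -15, -13) = -11
I (MAX): max(41, -43, -34) = 41
F (MIN): min(14, -11, 41) = -11
K (MAX): max(42, 8, 37) = 42
L (MAX): max(49, -50, -13) = 49
J (MIN): min(42, 49, -29) = -29
Root (MAX): max(12, -11, -29) = 12

12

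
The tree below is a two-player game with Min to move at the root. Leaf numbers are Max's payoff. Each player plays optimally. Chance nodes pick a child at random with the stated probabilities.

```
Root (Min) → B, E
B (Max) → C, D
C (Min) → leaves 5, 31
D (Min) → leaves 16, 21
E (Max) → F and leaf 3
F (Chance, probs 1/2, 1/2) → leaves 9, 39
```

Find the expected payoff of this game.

C (Min): min(5, 31) = 5
D (Min): min(16, 21) = 16
B (Max): max(5, 16) = 16
F (Chance): 1/2·9 + 1/2·39 = 24
E (Max): max(24, 3) = 24
Root (Min): min(16, 24) = 16

16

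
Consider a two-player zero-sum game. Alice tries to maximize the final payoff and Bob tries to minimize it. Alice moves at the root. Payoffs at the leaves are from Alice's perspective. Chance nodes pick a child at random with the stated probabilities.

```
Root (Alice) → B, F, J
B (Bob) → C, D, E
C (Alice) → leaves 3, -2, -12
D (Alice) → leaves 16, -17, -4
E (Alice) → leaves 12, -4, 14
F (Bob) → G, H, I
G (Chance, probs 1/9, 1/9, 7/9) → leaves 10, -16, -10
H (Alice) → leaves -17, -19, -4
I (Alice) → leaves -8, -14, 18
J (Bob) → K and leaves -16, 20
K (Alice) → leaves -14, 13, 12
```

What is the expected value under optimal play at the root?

C (Alice): max(3, -2, -12) = 3
D (Alice): max(16, -17, -4) = 16
E (Alice): max(12, -4, 14) = 14
B (Bob): min(3, 16, 14) = 3
G (Chance): 1/9·10 + 1/9·-16 + 7/9·-10 = -8.44
H (Alice): max(-17, -19, -4) = -4
I (Alice): max(-8, -14, 18) = 18
F (Bob): min(-8.44, -4, 18) = -8.44
K (Alice): max(-14, 13, 12) = 13
J (Bob): min(13, -16, 20) = -16
Root (Alice): max(3, -8.44, -16) = 3

3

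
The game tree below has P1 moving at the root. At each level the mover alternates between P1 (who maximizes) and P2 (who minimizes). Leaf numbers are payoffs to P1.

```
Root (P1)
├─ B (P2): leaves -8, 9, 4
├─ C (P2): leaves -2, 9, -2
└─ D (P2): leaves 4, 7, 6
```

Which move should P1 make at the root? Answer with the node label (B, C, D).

D

B (P2): min(-8, 9, 4) = -8
C (P2): min(-2, 9, -2) = -2
D (P2): min(4, 7, 6) = 4
Root (P1): max(-8, -2, 4) = 4
P1 picks the child with the highest value: D (value 4).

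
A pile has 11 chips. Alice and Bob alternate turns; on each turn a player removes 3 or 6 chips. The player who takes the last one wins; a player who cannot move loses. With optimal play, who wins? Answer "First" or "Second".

Second

Positions where the player to move wins (W) vs loses (L):
i:   0  1  2  3  4  5  6  7  8  9 10 11
     L  L  L  W  W  W  W  W  W  L  L  L
Position 11 is L, so the second player wins.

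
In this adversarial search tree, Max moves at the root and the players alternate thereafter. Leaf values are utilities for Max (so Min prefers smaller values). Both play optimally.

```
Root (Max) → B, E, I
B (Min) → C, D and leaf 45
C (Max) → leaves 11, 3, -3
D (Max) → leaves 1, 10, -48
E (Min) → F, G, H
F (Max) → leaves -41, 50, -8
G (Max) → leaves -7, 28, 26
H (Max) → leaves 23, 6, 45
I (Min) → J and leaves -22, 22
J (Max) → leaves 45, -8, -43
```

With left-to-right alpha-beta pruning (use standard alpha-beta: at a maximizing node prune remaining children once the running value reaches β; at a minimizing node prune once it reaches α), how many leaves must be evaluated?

20

C [α=-∞,β=+∞]: v=11
D [α=-∞,β=11]: v=10
B [α=-∞,β=+∞]: v=10
F [α=10,β=+∞]: v=50
G [α=10,β=50]: v=28
H [α=10,β=28]: v=45
E [α=10,β=+∞]: v=28
J [α=28,β=+∞]: v=45
I [α=28,β=+∞]: v=-22 after child 2 ≤ α → α-cutoff, skip 1
Root [α=-∞,β=+∞]: v=28
Leaves evaluated: 20 of 21.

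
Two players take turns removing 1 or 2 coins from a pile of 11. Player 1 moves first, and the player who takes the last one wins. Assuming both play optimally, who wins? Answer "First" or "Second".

First

Compute winning (W) and losing (L) positions by backward induction:
i:   0  1  2  3  4  5  6  7  8  9 10 11
     L  W  W  L  W  W  L  W  W  L  W  W
Position 11 is W, so the first player wins.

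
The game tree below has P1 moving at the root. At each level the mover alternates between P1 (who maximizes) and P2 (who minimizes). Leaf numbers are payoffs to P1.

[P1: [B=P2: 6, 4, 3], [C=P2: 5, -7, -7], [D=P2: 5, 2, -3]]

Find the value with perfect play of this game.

3

B (P2): min(6, 4, 3) = 3
C (P2): min(5, -7, -7) = -7
D (P2): min(5, 2, -3) = -3
Root (P1): max(3, -7, -3) = 3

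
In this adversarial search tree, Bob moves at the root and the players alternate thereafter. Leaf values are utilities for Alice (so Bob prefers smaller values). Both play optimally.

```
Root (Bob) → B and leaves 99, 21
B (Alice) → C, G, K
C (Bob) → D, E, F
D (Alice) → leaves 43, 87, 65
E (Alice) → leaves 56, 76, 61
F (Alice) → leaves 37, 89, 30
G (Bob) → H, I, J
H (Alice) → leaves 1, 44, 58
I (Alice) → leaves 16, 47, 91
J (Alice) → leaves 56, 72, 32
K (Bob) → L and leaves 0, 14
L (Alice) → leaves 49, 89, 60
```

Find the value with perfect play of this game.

21

D (Alice): max(43, 87, 65) = 87
E (Alice): max(56, 76, 61) = 76
F (Alice): max(37, 89, 30) = 89
C (Bob): min(87, 76, 89) = 76
H (Alice): max(1, 44, 58) = 58
I (Alice): max(16, 47, 91) = 91
J (Alice): max(56, 72, 32) = 72
G (Bob): min(58, 91, 72) = 58
L (Alice): max(49, 89, 60) = 89
K (Bob): min(89, 0, 14) = 0
B (Alice): max(76, 58, 0) = 76
Root (Bob): min(76, 99, 21) = 21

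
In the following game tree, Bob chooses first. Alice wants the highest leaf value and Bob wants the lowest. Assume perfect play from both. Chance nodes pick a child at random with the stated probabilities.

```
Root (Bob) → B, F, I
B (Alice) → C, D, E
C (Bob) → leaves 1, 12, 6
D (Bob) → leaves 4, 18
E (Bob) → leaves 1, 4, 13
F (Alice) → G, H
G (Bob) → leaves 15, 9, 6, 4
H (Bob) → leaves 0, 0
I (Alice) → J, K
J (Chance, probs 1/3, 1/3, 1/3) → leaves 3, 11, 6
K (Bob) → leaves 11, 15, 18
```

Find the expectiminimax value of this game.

C (Bob): min(1, 12, 6) = 1
D (Bob): min(4, 18) = 4
E (Bob): min(1, 4, 13) = 1
B (Alice): max(1, 4, 1) = 4
G (Bob): min(15, 9, 6, 4) = 4
H (Bob): min(0, 0) = 0
F (Alice): max(4, 0) = 4
J (Chance): 1/3·3 + 1/3·11 + 1/3·6 = 6.67
K (Bob): min(11, 15, 18) = 11
I (Alice): max(6.67, 11) = 11
Root (Bob): min(4, 4, 11) = 4

4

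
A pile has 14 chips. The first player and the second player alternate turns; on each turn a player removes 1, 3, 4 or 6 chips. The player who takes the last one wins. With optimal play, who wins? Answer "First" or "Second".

Mark each pile size as W (mover wins) or L (mover loses):
i:   0  1  2  3  4  5  6  7  8  9 10 11 12 13 14
     L  W  L  W  W  W  W  L  W  L  W  W  W  W  L
Position 14 is L, so the second player wins.

Second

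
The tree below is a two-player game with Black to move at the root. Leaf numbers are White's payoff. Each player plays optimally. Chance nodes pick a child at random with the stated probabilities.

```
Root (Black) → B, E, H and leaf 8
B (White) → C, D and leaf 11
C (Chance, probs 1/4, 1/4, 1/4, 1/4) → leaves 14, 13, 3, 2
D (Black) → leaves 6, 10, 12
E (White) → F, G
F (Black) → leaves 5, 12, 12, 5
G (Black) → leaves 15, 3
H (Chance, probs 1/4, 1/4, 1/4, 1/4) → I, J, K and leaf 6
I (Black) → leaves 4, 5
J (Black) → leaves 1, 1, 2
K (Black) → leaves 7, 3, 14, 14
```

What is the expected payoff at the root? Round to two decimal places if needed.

3.5

C (Chance): 1/4·14 + 1/4·13 + 1/4·3 + 1/4·2 = 8
D (Black): min(6, 10, 12) = 6
B (White): max(8, 6, 11) = 11
F (Black): min(5, 12, 12, 5) = 5
G (Black): min(15, 3) = 3
E (White): max(5, 3) = 5
I (Black): min(4, 5) = 4
J (Black): min(1, 1, 2) = 1
K (Black): min(7, 3, 14, 14) = 3
H (Chance): 1/4·4 + 1/4·1 + 1/4·3 + 1/4·6 = 3.5
Root (Black): min(11, 5, 3.5, 8) = 3.5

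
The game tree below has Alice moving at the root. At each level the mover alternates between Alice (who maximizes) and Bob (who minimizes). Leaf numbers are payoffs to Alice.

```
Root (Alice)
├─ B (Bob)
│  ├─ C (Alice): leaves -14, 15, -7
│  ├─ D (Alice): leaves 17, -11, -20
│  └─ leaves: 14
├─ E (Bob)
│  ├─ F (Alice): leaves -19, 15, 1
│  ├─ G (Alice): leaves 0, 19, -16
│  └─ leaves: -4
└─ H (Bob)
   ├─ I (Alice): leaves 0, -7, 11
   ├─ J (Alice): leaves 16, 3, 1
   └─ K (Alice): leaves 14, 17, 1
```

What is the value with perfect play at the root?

14

C (Alice): max(-14, 15, -7) = 15
D (Alice): max(17, -11, -20) = 17
B (Bob): min(15, 17, 14) = 14
F (Alice): max(-19, 15, 1) = 15
G (Alice): max(0, 19, -16) = 19
E (Bob): min(15, 19, -4) = -4
I (Alice): max(0, -7, 11) = 11
J (Alice): max(16, 3, 1) = 16
K (Alice): max(14, 17, 1) = 17
H (Bob): min(11, 16, 17) = 11
Root (Alice): max(14, -4, 11) = 14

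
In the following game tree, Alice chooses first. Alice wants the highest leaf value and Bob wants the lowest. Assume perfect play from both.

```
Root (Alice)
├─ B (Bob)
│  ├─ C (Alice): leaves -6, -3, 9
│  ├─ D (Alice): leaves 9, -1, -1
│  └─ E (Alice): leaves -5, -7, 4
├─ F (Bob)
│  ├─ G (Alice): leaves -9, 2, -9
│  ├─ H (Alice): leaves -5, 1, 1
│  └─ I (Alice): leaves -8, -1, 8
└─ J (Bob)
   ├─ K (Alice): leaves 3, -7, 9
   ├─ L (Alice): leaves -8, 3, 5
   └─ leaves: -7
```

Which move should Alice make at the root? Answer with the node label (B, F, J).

C (Alice): max(-6, -3, 9) = 9
D (Alice): max(9, -1, -1) = 9
E (Alice): max(-5, -7, 4) = 4
B (Bob): min(9, 9, 4) = 4
G (Alice): max(-9, 2, -9) = 2
H (Alice): max(-5, 1, 1) = 1
I (Alice): max(-8, -1, 8) = 8
F (Bob): min(2, 1, 8) = 1
K (Alice): max(3, -7, 9) = 9
L (Alice): max(-8, 3, 5) = 5
J (Bob): min(9, 5, -7) = -7
Root (Alice): max(4, 1, -7) = 4
Alice picks the child with the highest value: B (value 4).

B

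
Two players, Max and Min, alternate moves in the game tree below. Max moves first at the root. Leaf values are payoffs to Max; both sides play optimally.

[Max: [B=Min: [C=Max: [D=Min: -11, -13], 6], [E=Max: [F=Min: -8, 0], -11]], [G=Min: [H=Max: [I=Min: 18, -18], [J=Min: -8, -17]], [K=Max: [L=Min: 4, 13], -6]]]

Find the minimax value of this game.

D (Min): min(-11, -13) = -13
C (Max): max(-13, 6) = 6
F (Min): min(-8, 0) = -8
E (Max): max(-8, -11) = -8
B (Min): min(6, -8) = -8
I (Min): min(18, -18) = -18
J (Min): min(-8, -17) = -17
H (Max): max(-18, -17) = -17
L (Min): min(4, 13) = 4
K (Max): max(4, -6) = 4
G (Min): min(-17, 4) = -17
Root (Max): max(-8, -17) = -8

-8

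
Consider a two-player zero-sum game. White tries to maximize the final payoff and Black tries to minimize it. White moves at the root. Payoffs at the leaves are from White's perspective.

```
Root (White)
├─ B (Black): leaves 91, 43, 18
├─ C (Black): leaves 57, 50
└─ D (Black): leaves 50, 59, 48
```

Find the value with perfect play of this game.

50

B (Black): min(91, 43, 18) = 18
C (Black): min(57, 50) = 50
D (Black): min(50, 59, 48) = 48
Root (White): max(18, 50, 48) = 50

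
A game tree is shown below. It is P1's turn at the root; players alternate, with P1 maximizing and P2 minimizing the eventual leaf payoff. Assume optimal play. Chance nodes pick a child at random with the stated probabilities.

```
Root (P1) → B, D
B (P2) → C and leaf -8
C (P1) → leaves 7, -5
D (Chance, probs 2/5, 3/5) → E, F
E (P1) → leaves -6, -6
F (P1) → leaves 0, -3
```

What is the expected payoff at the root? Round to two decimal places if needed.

-2.4

C (P1): max(7, -5) = 7
B (P2): min(7, -8) = -8
E (P1): max(-6, -6) = -6
F (P1): max(0, -3) = 0
D (Chance): 2/5·-6 + 3/5·0 = -2.4
Root (P1): max(-8, -2.4) = -2.4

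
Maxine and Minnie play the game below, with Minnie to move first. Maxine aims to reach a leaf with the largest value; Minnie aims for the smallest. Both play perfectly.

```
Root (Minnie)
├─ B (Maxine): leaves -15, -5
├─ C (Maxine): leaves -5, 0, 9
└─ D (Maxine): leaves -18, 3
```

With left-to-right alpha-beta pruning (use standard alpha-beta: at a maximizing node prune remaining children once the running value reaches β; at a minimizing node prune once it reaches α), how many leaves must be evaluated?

B [α=-∞,β=+∞]: v=-5
C [α=-∞,β=-5]: v=-5 after child 1 ≥ β → β-cutoff, skip 2
D [α=-∞,β=-5]: v=3
Root [α=-∞,β=+∞]: v=-5
Leaves evaluated: 5 of 7.

5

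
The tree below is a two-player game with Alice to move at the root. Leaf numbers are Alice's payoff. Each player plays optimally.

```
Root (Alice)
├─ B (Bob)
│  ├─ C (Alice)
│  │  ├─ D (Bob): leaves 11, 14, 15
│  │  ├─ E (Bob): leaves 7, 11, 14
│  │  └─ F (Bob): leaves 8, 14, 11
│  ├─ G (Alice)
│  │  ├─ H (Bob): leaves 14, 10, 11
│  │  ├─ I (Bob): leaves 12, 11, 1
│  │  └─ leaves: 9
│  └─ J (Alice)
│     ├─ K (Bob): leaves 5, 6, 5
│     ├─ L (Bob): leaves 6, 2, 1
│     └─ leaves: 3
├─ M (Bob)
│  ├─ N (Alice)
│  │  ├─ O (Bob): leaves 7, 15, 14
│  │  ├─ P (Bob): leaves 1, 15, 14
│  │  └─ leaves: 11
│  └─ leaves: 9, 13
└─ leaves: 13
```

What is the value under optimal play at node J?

5

K: min(5, 6, 5) = 5
L: min(6, 2, 1) = 1
J: max(5, 1, 3) = 5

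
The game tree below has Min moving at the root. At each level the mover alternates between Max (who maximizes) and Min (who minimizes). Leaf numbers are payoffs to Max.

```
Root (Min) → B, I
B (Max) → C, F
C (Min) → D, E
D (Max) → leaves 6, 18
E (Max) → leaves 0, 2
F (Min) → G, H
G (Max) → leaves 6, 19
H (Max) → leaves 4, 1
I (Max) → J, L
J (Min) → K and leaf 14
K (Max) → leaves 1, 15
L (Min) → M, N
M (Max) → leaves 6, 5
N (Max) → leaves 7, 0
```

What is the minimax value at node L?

6

M: max(6, 5) = 6
N: max(7, 0) = 7
L: min(6, 7) = 6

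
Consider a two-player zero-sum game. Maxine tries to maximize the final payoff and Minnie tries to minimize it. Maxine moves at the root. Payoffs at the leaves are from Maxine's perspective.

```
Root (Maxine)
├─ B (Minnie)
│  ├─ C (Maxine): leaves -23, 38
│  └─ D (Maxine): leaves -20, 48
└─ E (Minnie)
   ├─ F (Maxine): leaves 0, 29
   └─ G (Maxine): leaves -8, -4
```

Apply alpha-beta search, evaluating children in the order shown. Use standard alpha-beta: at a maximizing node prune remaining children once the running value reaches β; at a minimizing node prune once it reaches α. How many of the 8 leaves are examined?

6

C [α=-∞,β=+∞]: v=38
D [α=-∞,β=38]: v=48
B [α=-∞,β=+∞]: v=38
F [α=38,β=+∞]: v=29
E [α=38,β=+∞]: v=29 after child 1 ≤ α → α-cutoff, skip 1
Root [α=-∞,β=+∞]: v=38
Leaves evaluated: 6 of 8.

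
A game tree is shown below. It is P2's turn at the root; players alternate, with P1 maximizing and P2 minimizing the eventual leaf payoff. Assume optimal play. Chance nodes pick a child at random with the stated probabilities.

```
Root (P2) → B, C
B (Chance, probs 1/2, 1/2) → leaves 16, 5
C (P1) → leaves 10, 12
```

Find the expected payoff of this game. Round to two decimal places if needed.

B (Chance): 1/2·16 + 1/2·5 = 10.5
C (P1): max(10, 12) = 12
Root (P2): min(10.5, 12) = 10.5

10.5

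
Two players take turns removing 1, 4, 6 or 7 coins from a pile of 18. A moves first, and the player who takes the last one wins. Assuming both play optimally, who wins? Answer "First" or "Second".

Second

Mark each pile size as W (mover wins) or L (mover loses):
i:   0  1  2  3  4  5  6  7  8  9 10 11 12 13 14 15 16 17 18
     L  W  L  W  W  L  W  W  W  W  L  W  W  L  W  L  W  W  L
Position 18 is L, so the second player wins.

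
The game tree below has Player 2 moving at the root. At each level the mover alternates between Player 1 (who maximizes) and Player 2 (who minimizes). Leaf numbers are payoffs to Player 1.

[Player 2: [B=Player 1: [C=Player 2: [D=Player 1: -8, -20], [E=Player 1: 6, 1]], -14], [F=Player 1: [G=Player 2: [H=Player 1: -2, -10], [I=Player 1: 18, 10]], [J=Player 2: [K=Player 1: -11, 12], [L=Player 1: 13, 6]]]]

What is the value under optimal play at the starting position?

D (Player 1): max(-8, -20) = -8
E (Player 1): max(6, 1) = 6
C (Player 2): min(-8, 6) = -8
B (Player 1): max(-8, -14) = -8
H (Player 1): max(-2, -10) = -2
I (Player 1): max(18, 10) = 18
G (Player 2): min(-2, 18) = -2
K (Player 1): max(-11, 12) = 12
L (Player 1): max(13, 6) = 13
J (Player 2): min(12, 13) = 12
F (Player 1): max(-2, 12) = 12
Root (Player 2): min(-8, 12) = -8

-8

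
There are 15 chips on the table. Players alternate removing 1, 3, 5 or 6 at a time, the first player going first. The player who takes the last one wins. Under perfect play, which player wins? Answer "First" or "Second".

i:   0  1  2  3  4  5  6  7  8  9 10 11 12 13 14 15
     L  W  L  W  L  W  W  W  W  W  W  L  W  L  W  L
Position 15 is L, so the second player wins.

Second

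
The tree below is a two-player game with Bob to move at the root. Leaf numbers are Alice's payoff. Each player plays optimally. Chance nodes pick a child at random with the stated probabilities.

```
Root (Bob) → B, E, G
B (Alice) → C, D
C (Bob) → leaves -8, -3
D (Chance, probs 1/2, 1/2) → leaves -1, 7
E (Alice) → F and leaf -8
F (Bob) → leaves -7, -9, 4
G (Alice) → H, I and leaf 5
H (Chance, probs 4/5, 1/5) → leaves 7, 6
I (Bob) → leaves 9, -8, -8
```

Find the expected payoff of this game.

C (Bob): min(-8, -3) = -8
D (Chance): 1/2·-1 + 1/2·7 = 3
B (Alice): max(-8, 3) = 3
F (Bob): min(-7, -9, 4) = -9
E (Alice): max(-9, -8) = -8
H (Chance): 4/5·7 + 1/5·6 = 6.8
I (Bob): min(9, -8, -8) = -8
G (Alice): max(6.8, -8, 5) = 6.8
Root (Bob): min(3, -8, 6.8) = -8

-8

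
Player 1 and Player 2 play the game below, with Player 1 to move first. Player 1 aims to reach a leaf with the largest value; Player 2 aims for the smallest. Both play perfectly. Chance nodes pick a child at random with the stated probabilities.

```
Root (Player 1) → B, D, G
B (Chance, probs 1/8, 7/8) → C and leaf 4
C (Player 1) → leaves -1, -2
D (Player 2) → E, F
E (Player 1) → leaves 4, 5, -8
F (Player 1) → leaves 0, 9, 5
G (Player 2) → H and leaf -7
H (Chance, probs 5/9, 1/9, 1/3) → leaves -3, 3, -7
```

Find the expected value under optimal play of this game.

C (Player 1): max(-1, -2) = -1
B (Chance): 1/8·-1 + 7/8·4 = 3.38
E (Player 1): max(4, 5, -8) = 5
F (Player 1): max(0, 9, 5) = 9
D (Player 2): min(5, 9) = 5
H (Chance): 5/9·-3 + 1/9·3 + 1/3·-7 = -3.67
G (Player 2): min(-3.67, -7) = -7
Root (Player 1): max(3.38, 5, -7) = 5

5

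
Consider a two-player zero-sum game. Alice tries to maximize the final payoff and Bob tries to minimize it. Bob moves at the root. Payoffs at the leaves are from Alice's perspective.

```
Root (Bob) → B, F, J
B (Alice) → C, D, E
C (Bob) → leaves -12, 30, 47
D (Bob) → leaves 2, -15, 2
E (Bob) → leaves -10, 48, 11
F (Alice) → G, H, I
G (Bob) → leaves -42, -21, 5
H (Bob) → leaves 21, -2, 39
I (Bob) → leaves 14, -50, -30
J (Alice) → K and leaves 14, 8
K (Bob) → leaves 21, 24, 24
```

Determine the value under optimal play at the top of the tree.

-10

C (Bob): min(-12, 30, 47) = -12
D (Bob): min(2, -15, 2) = -15
E (Bob): min(-10, 48, 11) = -10
B (Alice): max(-12, -15, -10) = -10
G (Bob): min(-42, -21, 5) = -42
H (Bob): min(21, -2, 39) = -2
I (Bob): min(14, -50, -30) = -50
F (Alice): max(-42, -2, -50) = -2
K (Bob): min(21, 24, 24) = 21
J (Alice): max(21, 14, 8) = 21
Root (Bob): min(-10, -2, 21) = -10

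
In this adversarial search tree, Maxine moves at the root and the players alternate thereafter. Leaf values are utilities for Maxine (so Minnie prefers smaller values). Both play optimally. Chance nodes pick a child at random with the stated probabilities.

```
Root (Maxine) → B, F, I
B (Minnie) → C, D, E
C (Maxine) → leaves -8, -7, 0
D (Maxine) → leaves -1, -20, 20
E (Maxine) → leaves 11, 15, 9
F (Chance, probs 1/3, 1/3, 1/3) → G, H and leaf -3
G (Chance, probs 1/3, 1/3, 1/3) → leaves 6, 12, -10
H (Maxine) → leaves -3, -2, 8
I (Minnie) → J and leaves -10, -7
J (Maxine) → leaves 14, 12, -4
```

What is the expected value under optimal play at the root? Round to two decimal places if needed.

2.56

C (Maxine): max(-8, -7, 0) = 0
D (Maxine): max(-1, -20, 20) = 20
E (Maxine): max(11, 15, 9) = 15
B (Minnie): min(0, 20, 15) = 0
G (Chance): 1/3·6 + 1/3·12 + 1/3·-10 = 2.67
H (Maxine): max(-3, -2, 8) = 8
F (Chance): 1/3·2.67 + 1/3·8 + 1/3·-3 = 2.56
J (Maxine): max(14, 12, -4) = 14
I (Minnie): min(14, -10, -7) = -10
Root (Maxine): max(0, 2.56, -10) = 2.56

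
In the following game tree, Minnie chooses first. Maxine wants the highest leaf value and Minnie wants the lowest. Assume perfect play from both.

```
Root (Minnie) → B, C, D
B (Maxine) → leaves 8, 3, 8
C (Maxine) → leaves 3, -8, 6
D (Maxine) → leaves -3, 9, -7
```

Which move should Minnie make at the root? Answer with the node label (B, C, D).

C

B (Maxine): max(8, 3, 8) = 8
C (Maxine): max(3, -8, 6) = 6
D (Maxine): max(-3, 9, -7) = 9
Root (Minnie): min(8, 6, 9) = 6
Minnie picks the child with the lowest value: C (value 6).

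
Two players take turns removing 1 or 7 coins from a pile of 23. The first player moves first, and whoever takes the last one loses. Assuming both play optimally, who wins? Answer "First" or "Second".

Second

Compute winning (W) and losing (L) positions by backward induction:
i:   0  1  2  3  4  5  6  7  8  9 10 11 12 13 14 15 16 17 18 19 20 21 22 23
     W  L  W  L  W  L  W  L  W  L  W  L  W  L  W  L  W  L  W  L  W  L  W  L
Position 23 is L, so the second player wins.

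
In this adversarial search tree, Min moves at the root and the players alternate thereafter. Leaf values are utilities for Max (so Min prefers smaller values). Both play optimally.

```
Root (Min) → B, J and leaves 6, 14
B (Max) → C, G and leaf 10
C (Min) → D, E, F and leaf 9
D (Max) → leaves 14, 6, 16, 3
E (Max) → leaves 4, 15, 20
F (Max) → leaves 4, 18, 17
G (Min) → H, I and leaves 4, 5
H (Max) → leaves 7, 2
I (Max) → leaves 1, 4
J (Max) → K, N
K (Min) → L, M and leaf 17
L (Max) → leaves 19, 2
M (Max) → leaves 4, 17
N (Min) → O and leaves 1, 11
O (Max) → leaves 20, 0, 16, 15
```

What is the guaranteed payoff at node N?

O: max(20, 0, 16, 15) = 20
N: min(20, 1, 11) = 1

1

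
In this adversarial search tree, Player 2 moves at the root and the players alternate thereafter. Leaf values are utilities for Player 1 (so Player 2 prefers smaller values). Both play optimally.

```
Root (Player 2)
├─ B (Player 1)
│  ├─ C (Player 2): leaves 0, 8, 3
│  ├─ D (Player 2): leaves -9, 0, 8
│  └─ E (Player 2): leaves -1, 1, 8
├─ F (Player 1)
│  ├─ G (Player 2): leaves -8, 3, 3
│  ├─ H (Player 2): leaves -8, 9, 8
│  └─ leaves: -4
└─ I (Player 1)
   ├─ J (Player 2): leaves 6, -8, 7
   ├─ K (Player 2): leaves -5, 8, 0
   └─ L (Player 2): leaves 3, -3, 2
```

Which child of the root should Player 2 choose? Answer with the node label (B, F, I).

F

C (Player 2): min(0, 8, 3) = 0
D (Player 2): min(-9, 0, 8) = -9
E (Player 2): min(-1, 1, 8) = -1
B (Player 1): max(0, -9, -1) = 0
G (Player 2): min(-8, 3, 3) = -8
H (Player 2): min(-8, 9, 8) = -8
F (Player 1): max(-8, -8, -4) = -4
J (Player 2): min(6, -8, 7) = -8
K (Player 2): min(-5, 8, 0) = -5
L (Player 2): min(3, -3, 2) = -3
I (Player 1): max(-8, -5, -3) = -3
Root (Player 2): min(0, -4, -3) = -4
Player 2 picks the child with the lowest value: F (value -4).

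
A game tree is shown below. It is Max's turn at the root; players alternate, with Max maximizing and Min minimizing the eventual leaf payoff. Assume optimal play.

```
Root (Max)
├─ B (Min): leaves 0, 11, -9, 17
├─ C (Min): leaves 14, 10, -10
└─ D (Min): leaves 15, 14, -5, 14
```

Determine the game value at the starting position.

-5

B (Min): min(0, 11, -9, 17) = -9
C (Min): min(14, 10, -10) = -10
D (Min): min(15, 14, -5, 14) = -5
Root (Max): max(-9, -10, -5) = -5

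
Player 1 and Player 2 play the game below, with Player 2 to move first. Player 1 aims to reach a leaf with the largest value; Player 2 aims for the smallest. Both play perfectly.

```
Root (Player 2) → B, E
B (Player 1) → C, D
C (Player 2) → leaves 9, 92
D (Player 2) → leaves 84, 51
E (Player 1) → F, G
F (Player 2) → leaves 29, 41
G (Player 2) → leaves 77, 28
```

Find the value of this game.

C (Player 2): min(9, 92) = 9
D (Player 2): min(84, 51) = 51
B (Player 1): max(9, 51) = 51
F (Player 2): min(29, 41) = 29
G (Player 2): min(77, 28) = 28
E (Player 1): max(29, 28) = 29
Root (Player 2): min(51, 29) = 29

29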